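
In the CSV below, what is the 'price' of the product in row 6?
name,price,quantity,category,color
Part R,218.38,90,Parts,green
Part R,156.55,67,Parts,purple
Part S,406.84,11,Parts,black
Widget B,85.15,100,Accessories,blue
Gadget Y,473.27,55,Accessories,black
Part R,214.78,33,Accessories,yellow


Query: Row 6 ('Part R'), column 'price'
Value: 214.78

214.78


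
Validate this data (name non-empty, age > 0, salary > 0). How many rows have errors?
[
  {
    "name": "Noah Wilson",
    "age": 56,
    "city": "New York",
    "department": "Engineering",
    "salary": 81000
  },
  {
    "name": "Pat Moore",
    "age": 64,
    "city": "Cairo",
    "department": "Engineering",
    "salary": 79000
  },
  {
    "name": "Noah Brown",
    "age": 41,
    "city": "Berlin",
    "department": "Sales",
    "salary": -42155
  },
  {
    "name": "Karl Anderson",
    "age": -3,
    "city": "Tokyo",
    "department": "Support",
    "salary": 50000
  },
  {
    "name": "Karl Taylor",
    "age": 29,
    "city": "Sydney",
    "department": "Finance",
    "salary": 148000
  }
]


Validating 5 records:
Rules: name non-empty, age > 0, salary > 0

  Row 1 (Noah Wilson): OK
  Row 2 (Pat Moore): OK
  Row 3 (Noah Brown): negative salary: -42155
  Row 4 (Karl Anderson): negative age: -3
  Row 5 (Karl Taylor): OK

Total errors: 2

2 errors


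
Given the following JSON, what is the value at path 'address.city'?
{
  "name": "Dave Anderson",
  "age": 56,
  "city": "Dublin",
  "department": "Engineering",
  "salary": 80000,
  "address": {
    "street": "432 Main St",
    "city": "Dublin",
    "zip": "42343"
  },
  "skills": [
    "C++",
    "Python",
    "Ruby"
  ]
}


Query: address.city
Path: address -> city
Value: Dublin

Dublin


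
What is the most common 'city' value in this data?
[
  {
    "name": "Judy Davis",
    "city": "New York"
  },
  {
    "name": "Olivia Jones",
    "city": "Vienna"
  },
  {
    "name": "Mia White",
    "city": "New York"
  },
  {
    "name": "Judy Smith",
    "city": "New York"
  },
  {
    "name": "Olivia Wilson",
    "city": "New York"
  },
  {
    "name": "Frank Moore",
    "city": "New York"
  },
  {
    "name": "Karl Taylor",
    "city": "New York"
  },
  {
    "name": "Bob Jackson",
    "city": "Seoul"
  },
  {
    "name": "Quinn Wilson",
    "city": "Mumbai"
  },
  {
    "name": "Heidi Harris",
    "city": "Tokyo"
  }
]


Counting 'city' values across 10 records:

  New York: 6 ######
  Vienna: 1 #
  Seoul: 1 #
  Mumbai: 1 #
  Tokyo: 1 #

Most common: New York (6 times)

New York (6 times)


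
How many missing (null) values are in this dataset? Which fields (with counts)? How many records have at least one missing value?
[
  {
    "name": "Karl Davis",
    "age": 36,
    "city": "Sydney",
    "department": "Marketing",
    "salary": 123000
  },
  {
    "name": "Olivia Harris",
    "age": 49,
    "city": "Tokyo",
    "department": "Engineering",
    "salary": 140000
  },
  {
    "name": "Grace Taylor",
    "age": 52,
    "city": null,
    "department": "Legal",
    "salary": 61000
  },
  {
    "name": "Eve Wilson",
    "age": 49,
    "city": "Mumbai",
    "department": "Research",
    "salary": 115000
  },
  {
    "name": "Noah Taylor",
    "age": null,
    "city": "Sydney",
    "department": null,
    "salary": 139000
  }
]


Checking for missing (null) values in 5 records:

  Karl Davis: complete
  Olivia Harris: complete
  Grace Taylor: city
  Eve Wilson: complete
  Noah Taylor: age, department

Per field:
  name: 0 missing
  age: 1 missing
  city: 1 missing
  department: 1 missing
  salary: 0 missing

Total missing values: 3
Records with any missing: 2

3 missing values (age: 1, city: 1, department: 1); 2 incomplete records


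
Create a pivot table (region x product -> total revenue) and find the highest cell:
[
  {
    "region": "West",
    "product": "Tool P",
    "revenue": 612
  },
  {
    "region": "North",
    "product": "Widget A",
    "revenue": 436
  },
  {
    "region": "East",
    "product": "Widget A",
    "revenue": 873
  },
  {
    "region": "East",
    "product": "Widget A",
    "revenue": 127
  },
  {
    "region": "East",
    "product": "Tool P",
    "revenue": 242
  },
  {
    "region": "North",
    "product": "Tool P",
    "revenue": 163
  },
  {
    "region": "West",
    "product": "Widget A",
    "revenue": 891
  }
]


Pivot: region (rows) x product (columns) -> total revenue

     Tool P        Widget A    
East           242          1000  
North          163           436  
West           612           891  

Highest: East / Widget A = $1000

East / Widget A = $1000


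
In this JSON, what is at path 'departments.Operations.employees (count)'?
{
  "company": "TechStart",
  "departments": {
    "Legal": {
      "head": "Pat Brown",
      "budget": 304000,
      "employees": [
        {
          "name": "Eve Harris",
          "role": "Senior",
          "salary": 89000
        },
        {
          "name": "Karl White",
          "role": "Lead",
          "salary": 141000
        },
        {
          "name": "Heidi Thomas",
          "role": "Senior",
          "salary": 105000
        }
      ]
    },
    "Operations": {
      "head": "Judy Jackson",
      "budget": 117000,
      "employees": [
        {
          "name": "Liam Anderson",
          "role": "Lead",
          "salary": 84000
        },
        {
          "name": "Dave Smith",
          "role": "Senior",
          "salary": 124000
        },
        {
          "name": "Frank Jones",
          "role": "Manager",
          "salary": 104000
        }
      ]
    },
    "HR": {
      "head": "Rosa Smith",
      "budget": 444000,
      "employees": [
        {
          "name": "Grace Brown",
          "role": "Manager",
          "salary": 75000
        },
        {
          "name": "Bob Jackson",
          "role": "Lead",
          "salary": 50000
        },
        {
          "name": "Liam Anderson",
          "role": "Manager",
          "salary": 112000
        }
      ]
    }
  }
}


Path: departments.Operations.employees (count)

Navigate:
  -> departments
  -> Operations
  -> employees (array, length 3)

3


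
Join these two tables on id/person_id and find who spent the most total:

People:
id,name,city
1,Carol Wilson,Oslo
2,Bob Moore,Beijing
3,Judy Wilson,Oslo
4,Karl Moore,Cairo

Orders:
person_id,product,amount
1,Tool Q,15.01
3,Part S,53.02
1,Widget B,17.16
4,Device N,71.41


Join on: people.id = orders.person_id

Joined rows:
  Carol Wilson (Oslo) bought Tool Q for $15.01
  Judy Wilson (Oslo) bought Part S for $53.02
  Carol Wilson (Oslo) bought Widget B for $17.16
  Karl Moore (Cairo) bought Device N for $71.41

Total per person:
  Karl Moore: $71.41
  Judy Wilson: $53.02
  Carol Wilson: $32.17

Top spender: Karl Moore ($71.41)

Karl Moore ($71.41)


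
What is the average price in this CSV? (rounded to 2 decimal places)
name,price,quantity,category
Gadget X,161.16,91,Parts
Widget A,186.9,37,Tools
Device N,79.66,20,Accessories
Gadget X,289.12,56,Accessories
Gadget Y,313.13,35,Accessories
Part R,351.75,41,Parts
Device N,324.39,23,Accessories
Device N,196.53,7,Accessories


Computing average price:
Values: [161.16, 186.9, 79.66, 289.12, 313.13, 351.75, 324.39, 196.53]
Sum = 1902.64
Count = 8
Average = 1902.64/8 = 237.83

237.83


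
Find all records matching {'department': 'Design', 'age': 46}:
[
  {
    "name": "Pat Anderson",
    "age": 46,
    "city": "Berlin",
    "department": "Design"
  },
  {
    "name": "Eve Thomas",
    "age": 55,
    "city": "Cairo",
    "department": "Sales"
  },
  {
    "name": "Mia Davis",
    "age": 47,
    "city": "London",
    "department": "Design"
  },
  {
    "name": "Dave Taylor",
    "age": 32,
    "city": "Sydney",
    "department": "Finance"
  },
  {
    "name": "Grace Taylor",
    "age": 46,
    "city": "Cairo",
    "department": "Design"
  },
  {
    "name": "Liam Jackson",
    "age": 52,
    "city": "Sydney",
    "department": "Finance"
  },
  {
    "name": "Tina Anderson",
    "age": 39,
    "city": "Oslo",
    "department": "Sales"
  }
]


Search criteria: {'department': 'Design', 'age': 46}

Checking 7 records:
  Pat Anderson: {department: Design, age: 46} <-- MATCH
  Eve Thomas: {department: Sales, age: 55}
  Mia Davis: {department: Design, age: 47}
  Dave Taylor: {department: Finance, age: 32}
  Grace Taylor: {department: Design, age: 46} <-- MATCH
  Liam Jackson: {department: Finance, age: 52}
  Tina Anderson: {department: Sales, age: 39}

Matches: ["Pat Anderson", "Grace Taylor"]

["Pat Anderson", "Grace Taylor"]


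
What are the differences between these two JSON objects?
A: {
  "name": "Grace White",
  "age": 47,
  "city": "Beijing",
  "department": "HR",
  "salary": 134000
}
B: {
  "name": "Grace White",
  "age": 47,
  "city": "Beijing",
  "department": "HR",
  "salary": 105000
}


Comparing each field (in key order):
  name: same
  age: same
  city: same
  department: same
  salary: DIFFERENT
Differences:
  salary: 134000 -> 105000

1 field(s) changed

1 change: salary


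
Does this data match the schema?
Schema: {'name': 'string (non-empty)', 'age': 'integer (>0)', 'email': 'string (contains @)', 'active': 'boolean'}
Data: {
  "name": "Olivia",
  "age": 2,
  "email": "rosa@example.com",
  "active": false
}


Validating each field against schema:
  name: OK (non-empty string)
  age: OK (positive integer)
  email: OK (string with @)
  active: OK (boolean)

Result: VALID

VALID


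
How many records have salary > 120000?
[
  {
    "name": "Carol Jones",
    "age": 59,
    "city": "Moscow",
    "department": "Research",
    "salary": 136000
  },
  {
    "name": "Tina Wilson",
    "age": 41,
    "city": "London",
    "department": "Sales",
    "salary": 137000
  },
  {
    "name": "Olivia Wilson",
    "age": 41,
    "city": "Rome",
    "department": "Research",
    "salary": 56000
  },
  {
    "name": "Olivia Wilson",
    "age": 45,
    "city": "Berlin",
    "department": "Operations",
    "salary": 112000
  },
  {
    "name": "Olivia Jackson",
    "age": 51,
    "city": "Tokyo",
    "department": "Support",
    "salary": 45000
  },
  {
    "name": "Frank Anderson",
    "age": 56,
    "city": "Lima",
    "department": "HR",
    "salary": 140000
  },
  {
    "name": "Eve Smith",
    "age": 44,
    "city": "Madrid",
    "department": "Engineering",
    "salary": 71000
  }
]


Data: 7 records
Condition: salary > 120000

Checking each record:
  Carol Jones: 136000 MATCH
  Tina Wilson: 137000 MATCH
  Olivia Wilson: 56000
  Olivia Wilson: 112000
  Olivia Jackson: 45000
  Frank Anderson: 140000 MATCH
  Eve Smith: 71000

Count: 3

3


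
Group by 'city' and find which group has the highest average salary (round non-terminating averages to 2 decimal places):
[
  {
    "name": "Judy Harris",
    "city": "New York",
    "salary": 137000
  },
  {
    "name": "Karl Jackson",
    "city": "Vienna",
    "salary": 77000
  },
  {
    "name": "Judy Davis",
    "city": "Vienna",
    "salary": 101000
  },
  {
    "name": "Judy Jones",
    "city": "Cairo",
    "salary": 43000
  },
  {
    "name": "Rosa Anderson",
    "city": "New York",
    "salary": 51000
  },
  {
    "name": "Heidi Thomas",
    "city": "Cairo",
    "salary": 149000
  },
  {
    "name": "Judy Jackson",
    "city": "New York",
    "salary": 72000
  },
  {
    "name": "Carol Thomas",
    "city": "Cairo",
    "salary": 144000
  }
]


Group by: city

Groups:
  Cairo: 3 people, avg salary = 336000/3 = $112000
  New York: 3 people, avg salary = 260000/3 ≈ $86666.67
  Vienna: 2 people, avg salary = 178000/2 = $89000

Highest average salary: Cairo ($112000)

Cairo ($112000)


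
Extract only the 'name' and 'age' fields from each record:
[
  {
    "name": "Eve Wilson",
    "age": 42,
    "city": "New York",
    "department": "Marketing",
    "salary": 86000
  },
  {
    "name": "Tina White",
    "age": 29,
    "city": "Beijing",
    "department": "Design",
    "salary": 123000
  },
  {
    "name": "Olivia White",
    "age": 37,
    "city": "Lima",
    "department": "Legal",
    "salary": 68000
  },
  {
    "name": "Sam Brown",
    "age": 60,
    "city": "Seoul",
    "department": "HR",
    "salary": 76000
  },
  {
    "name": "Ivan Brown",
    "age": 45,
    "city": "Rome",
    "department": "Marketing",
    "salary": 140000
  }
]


Original: 5 records with fields: name, age, city, department, salary
Keep: ['name', 'age']
Drop: ['city', 'department', 'salary']
Result: 5 records, 2 fields each

[
  {
    "name": "Eve Wilson",
    "age": 42
  },
  {
    "name": "Tina White",
    "age": 29
  },
  {
    "name": "Olivia White",
    "age": 37
  },
  {
    "name": "Sam Brown",
    "age": 60
  },
  {
    "name": "Ivan Brown",
    "age": 45
  }
]


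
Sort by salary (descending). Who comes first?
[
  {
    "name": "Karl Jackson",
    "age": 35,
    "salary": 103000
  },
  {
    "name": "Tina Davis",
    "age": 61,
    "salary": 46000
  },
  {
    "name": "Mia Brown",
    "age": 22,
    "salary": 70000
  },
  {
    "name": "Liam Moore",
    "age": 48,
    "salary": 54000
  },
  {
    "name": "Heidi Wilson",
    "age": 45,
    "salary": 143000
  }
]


Sort by: salary (descending)

Sorted order:
  1. Heidi Wilson (salary = 143000)
  2. Karl Jackson (salary = 103000)
  3. Mia Brown (salary = 70000)
  4. Liam Moore (salary = 54000)
  5. Tina Davis (salary = 46000)

First: Heidi Wilson

Heidi Wilson


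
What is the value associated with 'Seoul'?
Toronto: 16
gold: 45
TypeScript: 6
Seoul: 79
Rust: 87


Looking up key 'Seoul'
Value: 79

79


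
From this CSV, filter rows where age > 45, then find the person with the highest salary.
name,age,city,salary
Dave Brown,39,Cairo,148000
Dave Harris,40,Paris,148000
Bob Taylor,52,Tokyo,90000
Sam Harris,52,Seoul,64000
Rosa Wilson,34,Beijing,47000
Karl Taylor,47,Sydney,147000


Filter: age > 45
Sort by: salary (descending)

Filtered records (3):
  Karl Taylor, age 47, salary $147000
  Bob Taylor, age 52, salary $90000
  Sam Harris, age 52, salary $64000

Highest salary: Karl Taylor ($147000)

Karl Taylor


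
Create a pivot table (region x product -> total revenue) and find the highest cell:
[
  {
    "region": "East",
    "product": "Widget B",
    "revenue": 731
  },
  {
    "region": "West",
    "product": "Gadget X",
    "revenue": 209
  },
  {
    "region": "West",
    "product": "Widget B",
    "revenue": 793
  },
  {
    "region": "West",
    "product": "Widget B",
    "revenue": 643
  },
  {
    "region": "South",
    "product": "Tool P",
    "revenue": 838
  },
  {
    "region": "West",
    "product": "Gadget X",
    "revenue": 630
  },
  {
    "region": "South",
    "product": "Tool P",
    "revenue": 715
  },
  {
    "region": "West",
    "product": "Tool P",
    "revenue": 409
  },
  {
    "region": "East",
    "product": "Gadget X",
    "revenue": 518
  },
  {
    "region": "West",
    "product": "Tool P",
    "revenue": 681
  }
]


Pivot: region (rows) x product (columns) -> total revenue

     Gadget X      Tool P        Widget B    
East           518             0           731  
South            0          1553             0  
West           839          1090          1436  

Highest: South / Tool P = $1553

South / Tool P = $1553


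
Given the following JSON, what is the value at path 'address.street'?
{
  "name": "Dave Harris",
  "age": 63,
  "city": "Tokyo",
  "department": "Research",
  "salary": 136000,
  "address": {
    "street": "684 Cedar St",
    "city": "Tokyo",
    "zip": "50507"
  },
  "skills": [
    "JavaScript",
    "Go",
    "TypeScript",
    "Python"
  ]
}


Query: address.street
Path: address -> street
Value: 684 Cedar St

684 Cedar St


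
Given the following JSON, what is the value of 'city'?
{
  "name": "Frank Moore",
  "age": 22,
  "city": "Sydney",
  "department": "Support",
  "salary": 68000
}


Looking up field 'city'
Value: Sydney

Sydney


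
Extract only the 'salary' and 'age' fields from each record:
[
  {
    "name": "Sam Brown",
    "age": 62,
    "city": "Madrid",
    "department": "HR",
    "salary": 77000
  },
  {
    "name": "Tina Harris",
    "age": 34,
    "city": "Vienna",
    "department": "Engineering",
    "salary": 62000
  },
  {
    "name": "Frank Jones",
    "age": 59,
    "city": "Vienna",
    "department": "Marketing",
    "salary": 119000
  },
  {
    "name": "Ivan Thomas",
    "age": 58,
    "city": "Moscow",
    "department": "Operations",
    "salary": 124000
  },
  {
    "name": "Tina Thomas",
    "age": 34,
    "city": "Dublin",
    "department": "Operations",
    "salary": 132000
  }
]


Original: 5 records with fields: name, age, city, department, salary
Keep: ['salary', 'age']
Drop: ['name', 'city', 'department']
Result: 5 records, 2 fields each

[
  {
    "salary": 77000,
    "age": 62
  },
  {
    "salary": 62000,
    "age": 34
  },
  {
    "salary": 119000,
    "age": 59
  },
  {
    "salary": 124000,
    "age": 58
  },
  {
    "salary": 132000,
    "age": 34
  }
]


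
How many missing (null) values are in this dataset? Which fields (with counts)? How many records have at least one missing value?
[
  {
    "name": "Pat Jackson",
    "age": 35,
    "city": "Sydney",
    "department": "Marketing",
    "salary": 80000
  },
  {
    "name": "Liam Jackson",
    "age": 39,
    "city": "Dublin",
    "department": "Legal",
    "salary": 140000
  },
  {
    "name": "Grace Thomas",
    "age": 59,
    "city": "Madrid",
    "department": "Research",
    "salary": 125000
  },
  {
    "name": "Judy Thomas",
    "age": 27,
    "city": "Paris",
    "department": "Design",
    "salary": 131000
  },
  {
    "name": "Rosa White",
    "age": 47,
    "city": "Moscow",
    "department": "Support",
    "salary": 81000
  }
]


Checking for missing (null) values in 5 records:

  Pat Jackson: complete
  Liam Jackson: complete
  Grace Thomas: complete
  Judy Thomas: complete
  Rosa White: complete

Per field:
  name: 0 missing
  age: 0 missing
  city: 0 missing
  department: 0 missing
  salary: 0 missing

Total missing values: 0
Records with any missing: 0

0 missing values (none); 0 incomplete records


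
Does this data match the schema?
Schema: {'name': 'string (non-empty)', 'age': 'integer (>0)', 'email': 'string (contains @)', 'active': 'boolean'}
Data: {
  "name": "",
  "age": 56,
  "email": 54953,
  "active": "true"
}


Validating each field against schema:
  name: FAIL ("" is an empty string)
  age: OK (positive integer)
  email: FAIL (54953 is not a string)
  active: FAIL ("true" is not a boolean)

Result: INVALID (3 errors: name, email, active)

INVALID (3 errors: name, email, active)


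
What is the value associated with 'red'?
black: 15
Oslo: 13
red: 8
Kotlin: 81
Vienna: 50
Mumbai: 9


Looking up key 'red'
Value: 8

8


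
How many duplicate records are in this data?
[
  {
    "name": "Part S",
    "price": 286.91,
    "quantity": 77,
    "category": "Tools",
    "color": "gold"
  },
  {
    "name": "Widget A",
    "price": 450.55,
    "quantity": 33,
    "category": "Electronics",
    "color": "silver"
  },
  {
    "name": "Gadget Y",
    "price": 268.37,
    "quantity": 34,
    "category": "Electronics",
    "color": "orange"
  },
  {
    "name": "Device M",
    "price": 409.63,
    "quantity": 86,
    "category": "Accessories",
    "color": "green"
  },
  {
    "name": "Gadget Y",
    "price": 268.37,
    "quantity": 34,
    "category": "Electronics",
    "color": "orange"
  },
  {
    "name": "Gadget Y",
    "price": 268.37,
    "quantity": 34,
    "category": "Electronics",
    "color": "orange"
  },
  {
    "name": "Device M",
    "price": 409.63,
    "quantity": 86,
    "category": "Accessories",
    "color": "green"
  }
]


Checking 7 records for duplicates:

  Row 1: Part S ($286.91, qty 77)
  Row 2: Widget A ($450.55, qty 33)
  Row 3: Gadget Y ($268.37, qty 34)
  Row 4: Device M ($409.63, qty 86)
  Row 5: Gadget Y ($268.37, qty 34) <-- DUPLICATE
  Row 6: Gadget Y ($268.37, qty 34) <-- DUPLICATE
  Row 7: Device M ($409.63, qty 86) <-- DUPLICATE

Duplicates found: 3
Unique records: 4

3 duplicates, 4 unique


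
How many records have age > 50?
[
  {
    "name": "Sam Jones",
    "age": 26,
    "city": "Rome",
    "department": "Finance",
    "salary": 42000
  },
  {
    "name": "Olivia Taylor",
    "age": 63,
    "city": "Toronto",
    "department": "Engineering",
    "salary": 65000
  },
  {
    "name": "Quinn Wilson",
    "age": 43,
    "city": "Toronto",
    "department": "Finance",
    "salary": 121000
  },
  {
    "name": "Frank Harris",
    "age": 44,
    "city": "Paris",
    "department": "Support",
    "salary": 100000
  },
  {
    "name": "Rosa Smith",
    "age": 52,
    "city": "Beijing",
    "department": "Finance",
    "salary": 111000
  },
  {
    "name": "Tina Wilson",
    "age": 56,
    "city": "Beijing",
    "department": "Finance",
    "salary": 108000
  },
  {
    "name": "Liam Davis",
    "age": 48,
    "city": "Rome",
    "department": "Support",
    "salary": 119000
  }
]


Data: 7 records
Condition: age > 50

Checking each record:
  Sam Jones: 26
  Olivia Taylor: 63 MATCH
  Quinn Wilson: 43
  Frank Harris: 44
  Rosa Smith: 52 MATCH
  Tina Wilson: 56 MATCH
  Liam Davis: 48

Count: 3

3


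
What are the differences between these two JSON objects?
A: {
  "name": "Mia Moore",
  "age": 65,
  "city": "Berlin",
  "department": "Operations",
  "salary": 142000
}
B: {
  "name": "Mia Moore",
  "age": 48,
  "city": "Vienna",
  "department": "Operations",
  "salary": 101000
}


Comparing each field (in key order):
  name: same
  age: DIFFERENT
  city: DIFFERENT
  department: same
  salary: DIFFERENT
Differences:
  age: 65 -> 48
  city: Berlin -> Vienna
  salary: 142000 -> 101000

3 field(s) changed

3 changes: age, city, salary


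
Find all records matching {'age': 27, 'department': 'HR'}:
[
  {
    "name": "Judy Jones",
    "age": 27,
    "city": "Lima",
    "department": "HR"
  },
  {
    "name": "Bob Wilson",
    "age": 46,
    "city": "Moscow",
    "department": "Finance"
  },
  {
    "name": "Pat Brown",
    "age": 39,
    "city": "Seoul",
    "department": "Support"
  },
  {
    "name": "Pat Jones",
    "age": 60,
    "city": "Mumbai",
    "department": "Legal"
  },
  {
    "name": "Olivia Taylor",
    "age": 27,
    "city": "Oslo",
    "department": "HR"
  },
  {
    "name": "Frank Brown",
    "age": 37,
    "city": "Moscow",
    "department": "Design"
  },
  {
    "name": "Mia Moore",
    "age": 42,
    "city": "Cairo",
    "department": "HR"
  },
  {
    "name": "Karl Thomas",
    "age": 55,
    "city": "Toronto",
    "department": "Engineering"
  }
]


Search criteria: {'age': 27, 'department': 'HR'}

Checking 8 records:
  Judy Jones: {age: 27, department: HR} <-- MATCH
  Bob Wilson: {age: 46, department: Finance}
  Pat Brown: {age: 39, department: Support}
  Pat Jones: {age: 60, department: Legal}
  Olivia Taylor: {age: 27, department: HR} <-- MATCH
  Frank Brown: {age: 37, department: Design}
  Mia Moore: {age: 42, department: HR}
  Karl Thomas: {age: 55, department: Engineering}

Matches: ["Judy Jones", "Olivia Taylor"]

["Judy Jones", "Olivia Taylor"]


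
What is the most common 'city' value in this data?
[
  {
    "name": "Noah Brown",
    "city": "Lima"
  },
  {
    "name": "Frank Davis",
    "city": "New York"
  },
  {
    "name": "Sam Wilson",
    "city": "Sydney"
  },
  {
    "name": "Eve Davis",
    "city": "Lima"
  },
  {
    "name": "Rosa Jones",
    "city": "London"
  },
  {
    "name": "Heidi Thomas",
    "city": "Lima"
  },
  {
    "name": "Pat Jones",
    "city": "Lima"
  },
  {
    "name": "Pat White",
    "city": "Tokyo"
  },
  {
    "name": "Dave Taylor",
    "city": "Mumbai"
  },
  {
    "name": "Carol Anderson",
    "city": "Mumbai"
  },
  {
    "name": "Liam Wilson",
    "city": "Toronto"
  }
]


Counting 'city' values across 11 records:

  Lima: 4 ####
  Mumbai: 2 ##
  New York: 1 #
  Sydney: 1 #
  London: 1 #
  Tokyo: 1 #
  Toronto: 1 #

Most common: Lima (4 times)

Lima (4 times)


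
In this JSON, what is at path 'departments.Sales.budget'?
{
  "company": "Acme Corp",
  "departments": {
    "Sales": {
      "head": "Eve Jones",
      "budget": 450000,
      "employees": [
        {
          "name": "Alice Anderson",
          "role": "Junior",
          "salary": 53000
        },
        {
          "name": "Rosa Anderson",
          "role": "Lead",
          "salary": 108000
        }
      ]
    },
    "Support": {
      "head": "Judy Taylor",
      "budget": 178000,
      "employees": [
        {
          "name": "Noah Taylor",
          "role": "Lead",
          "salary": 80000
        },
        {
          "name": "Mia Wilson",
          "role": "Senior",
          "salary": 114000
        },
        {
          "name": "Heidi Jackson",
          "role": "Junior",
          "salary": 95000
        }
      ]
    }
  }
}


Path: departments.Sales.budget

Navigate:
  -> departments
  -> Sales
  -> budget = 450000

450000


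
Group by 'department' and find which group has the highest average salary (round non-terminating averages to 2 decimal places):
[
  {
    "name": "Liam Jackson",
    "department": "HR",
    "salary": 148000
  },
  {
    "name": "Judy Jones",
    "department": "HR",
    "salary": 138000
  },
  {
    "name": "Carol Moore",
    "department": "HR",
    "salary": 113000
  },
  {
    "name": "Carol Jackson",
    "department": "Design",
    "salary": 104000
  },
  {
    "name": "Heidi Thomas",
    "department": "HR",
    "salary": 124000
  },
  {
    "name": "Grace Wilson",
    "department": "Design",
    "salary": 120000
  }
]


Group by: department

Groups:
  Design: 2 people, avg salary = 224000/2 = $112000
  HR: 4 people, avg salary = 523000/4 = $130750

Highest average salary: HR ($130750)

HR ($130750)


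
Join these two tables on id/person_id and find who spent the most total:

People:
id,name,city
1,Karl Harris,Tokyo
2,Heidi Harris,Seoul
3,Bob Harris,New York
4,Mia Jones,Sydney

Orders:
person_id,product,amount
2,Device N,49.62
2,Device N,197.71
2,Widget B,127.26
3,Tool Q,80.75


Join on: people.id = orders.person_id

Joined rows:
  Heidi Harris (Seoul) bought Device N for $49.62
  Heidi Harris (Seoul) bought Device N for $197.71
  Heidi Harris (Seoul) bought Widget B for $127.26
  Bob Harris (New York) bought Tool Q for $80.75

Total per person:
  Heidi Harris: $374.59
  Bob Harris: $80.75

Top spender: Heidi Harris ($374.59)

Heidi Harris ($374.59)


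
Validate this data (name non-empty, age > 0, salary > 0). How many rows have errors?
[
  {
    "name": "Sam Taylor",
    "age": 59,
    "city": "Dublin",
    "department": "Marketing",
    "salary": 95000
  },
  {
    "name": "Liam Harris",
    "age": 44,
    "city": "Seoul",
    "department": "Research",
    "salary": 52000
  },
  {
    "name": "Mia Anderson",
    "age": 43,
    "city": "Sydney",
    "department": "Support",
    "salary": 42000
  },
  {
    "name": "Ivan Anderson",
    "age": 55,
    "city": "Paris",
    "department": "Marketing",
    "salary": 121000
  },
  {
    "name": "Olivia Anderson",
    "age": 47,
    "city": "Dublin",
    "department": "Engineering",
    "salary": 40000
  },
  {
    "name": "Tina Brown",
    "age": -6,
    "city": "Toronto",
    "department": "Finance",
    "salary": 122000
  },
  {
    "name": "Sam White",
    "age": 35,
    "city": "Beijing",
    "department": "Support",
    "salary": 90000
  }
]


Validating 7 records:
Rules: name non-empty, age > 0, salary > 0

  Row 1 (Sam Taylor): OK
  Row 2 (Liam Harris): OK
  Row 3 (Mia Anderson): OK
  Row 4 (Ivan Anderson): OK
  Row 5 (Olivia Anderson): OK
  Row 6 (Tina Brown): negative age: -6
  Row 7 (Sam White): OK

Total errors: 1

1 errors


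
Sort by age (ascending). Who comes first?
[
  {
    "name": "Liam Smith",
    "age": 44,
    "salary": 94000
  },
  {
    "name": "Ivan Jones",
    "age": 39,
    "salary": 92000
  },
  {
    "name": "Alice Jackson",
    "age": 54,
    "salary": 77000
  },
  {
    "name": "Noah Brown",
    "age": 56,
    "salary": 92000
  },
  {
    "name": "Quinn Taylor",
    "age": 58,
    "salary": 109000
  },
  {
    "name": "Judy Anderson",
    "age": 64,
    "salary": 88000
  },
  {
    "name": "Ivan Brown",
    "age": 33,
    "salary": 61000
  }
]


Sort by: age (ascending)

Sorted order:
  1. Ivan Brown (age = 33)
  2. Ivan Jones (age = 39)
  3. Liam Smith (age = 44)
  4. Alice Jackson (age = 54)
  5. Noah Brown (age = 56)
  6. Quinn Taylor (age = 58)
  7. Judy Anderson (age = 64)

First: Ivan Brown

Ivan Brown


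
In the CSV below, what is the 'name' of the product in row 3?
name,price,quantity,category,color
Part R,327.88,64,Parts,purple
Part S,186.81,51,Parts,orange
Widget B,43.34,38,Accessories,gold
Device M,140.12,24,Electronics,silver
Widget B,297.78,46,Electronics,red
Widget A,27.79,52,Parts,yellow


Query: Row 3 ('Widget B'), column 'name'
Value: Widget B

Widget B


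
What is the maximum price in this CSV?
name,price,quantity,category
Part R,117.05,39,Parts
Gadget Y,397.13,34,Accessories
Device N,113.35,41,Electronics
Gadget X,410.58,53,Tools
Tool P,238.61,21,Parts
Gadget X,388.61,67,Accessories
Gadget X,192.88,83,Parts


Computing maximum price:
Values: [117.05, 397.13, 113.35, 410.58, 238.61, 388.61, 192.88]
Max = 410.58

410.58


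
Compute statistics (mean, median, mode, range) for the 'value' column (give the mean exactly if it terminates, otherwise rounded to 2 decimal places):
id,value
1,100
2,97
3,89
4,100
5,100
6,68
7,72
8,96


Data: [100, 97, 89, 100, 100, 68, 72, 96]
Count: 8
Sum: 722
Mean: 722/8 = 90.25
Sorted: [68, 72, 89, 96, 97, 100, 100, 100]
Median: 96.5
Mode: 100 (3 times)
Range: 100 - 68 = 32
Min: 68, Max: 100

mean=90.25, median=96.5, mode=100, range=32


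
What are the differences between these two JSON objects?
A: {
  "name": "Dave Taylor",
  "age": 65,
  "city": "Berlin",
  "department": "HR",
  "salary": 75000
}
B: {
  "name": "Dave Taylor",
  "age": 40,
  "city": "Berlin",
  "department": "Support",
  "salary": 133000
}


Comparing each field (in key order):
  name: same
  age: DIFFERENT
  city: same
  department: DIFFERENT
  salary: DIFFERENT
Differences:
  age: 65 -> 40
  department: HR -> Support
  salary: 75000 -> 133000

3 field(s) changed

3 changes: age, department, salary


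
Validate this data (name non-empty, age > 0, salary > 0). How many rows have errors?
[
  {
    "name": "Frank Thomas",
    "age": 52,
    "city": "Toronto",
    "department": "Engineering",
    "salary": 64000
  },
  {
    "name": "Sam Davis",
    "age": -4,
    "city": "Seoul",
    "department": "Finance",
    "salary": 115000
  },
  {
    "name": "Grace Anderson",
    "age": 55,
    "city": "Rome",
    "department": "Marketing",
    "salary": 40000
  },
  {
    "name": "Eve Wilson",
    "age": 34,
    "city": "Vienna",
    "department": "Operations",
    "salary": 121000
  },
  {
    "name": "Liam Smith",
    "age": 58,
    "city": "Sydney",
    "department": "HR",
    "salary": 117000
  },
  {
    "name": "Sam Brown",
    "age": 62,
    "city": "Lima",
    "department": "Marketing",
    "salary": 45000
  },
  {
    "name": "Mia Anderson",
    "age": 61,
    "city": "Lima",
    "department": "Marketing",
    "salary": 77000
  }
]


Validating 7 records:
Rules: name non-empty, age > 0, salary > 0

  Row 1 (Frank Thomas): OK
  Row 2 (Sam Davis): negative age: -4
  Row 3 (Grace Anderson): OK
  Row 4 (Eve Wilson): OK
  Row 5 (Liam Smith): OK
  Row 6 (Sam Brown): OK
  Row 7 (Mia Anderson): OK

Total errors: 1

1 errors


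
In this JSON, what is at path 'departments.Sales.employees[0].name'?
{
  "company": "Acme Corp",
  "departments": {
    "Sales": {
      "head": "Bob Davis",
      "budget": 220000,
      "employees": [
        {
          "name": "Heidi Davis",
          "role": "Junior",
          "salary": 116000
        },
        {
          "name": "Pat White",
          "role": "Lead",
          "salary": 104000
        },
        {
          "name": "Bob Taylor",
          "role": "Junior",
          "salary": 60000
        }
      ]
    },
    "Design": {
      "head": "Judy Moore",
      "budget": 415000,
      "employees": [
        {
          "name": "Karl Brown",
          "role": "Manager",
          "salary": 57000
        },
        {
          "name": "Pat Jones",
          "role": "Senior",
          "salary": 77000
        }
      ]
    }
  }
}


Path: departments.Sales.employees[0].name

Navigate:
  -> departments
  -> Sales
  -> employees[0].name = 'Heidi Davis'

Heidi Davis


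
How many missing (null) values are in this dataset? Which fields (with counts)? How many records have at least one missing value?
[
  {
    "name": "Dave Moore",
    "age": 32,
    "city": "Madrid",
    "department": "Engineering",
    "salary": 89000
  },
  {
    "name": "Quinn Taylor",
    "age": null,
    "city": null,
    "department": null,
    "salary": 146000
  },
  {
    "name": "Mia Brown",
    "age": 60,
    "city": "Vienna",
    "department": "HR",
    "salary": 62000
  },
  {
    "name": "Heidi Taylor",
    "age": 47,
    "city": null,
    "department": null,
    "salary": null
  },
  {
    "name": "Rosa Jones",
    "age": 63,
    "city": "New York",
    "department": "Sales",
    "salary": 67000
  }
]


Checking for missing (null) values in 5 records:

  Dave Moore: complete
  Quinn Taylor: age, city, department
  Mia Brown: complete
  Heidi Taylor: city, department, salary
  Rosa Jones: complete

Per field:
  name: 0 missing
  age: 1 missing
  city: 2 missing
  department: 2 missing
  salary: 1 missing

Total missing values: 6
Records with any missing: 2

6 missing values (age: 1, city: 2, department: 2, salary: 1); 2 incomplete records


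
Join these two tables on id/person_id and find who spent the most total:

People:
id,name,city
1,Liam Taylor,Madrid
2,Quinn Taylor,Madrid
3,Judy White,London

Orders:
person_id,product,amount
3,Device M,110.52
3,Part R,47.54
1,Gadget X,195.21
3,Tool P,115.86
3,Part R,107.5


Join on: people.id = orders.person_id

Joined rows:
  Judy White (London) bought Device M for $110.52
  Judy White (London) bought Part R for $47.54
  Liam Taylor (Madrid) bought Gadget X for $195.21
  Judy White (London) bought Tool P for $115.86
  Judy White (London) bought Part R for $107.5

Total per person:
  Judy White: $381.42
  Liam Taylor: $195.21

Top spender: Judy White ($381.42)

Judy White ($381.42)


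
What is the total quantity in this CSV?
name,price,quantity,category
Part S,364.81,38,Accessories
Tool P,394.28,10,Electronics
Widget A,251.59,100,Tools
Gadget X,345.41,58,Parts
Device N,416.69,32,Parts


Computing total quantity:
Values: [38, 10, 100, 58, 32]
Sum = 238

238


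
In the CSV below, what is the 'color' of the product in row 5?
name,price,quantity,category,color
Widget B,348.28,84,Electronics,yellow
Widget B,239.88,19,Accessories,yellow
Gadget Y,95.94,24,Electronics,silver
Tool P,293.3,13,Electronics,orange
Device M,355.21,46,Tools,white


Query: Row 5 ('Device M'), column 'color'
Value: white

white


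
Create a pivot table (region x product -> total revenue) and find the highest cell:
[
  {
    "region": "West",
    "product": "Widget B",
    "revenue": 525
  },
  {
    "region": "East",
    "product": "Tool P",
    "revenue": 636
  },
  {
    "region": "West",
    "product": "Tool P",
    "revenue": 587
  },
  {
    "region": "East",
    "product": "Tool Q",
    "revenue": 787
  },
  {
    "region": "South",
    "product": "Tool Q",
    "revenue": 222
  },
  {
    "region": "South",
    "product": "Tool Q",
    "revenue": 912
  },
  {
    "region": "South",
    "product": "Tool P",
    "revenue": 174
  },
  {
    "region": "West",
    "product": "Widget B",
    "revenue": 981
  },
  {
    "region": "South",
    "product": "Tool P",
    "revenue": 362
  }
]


Pivot: region (rows) x product (columns) -> total revenue

     Tool P        Tool Q        Widget B    
East           636           787             0  
South          536          1134             0  
West           587             0          1506  

Highest: West / Widget B = $1506

West / Widget B = $1506


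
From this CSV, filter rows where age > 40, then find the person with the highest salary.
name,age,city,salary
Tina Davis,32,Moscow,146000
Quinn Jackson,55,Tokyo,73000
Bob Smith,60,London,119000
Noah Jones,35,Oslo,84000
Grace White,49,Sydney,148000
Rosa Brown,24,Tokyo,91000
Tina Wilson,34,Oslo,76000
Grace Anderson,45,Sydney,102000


Filter: age > 40
Sort by: salary (descending)

Filtered records (4):
  Grace White, age 49, salary $148000
  Bob Smith, age 60, salary $119000
  Grace Anderson, age 45, salary $102000
  Quinn Jackson, age 55, salary $73000

Highest salary: Grace White ($148000)

Grace White


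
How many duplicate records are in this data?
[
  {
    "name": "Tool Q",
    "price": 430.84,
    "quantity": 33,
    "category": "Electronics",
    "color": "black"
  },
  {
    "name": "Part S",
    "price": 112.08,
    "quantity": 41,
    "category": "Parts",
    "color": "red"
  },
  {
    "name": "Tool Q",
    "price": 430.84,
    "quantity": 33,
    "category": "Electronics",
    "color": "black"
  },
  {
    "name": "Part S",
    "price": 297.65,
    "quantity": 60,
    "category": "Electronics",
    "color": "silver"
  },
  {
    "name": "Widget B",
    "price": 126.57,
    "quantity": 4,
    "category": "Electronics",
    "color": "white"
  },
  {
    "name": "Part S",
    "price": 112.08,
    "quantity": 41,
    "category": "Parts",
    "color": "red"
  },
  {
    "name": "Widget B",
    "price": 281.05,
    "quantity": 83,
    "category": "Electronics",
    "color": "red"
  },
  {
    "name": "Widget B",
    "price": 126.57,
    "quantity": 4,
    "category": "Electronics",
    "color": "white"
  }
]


Checking 8 records for duplicates:

  Row 1: Tool Q ($430.84, qty 33)
  Row 2: Part S ($112.08, qty 41)
  Row 3: Tool Q ($430.84, qty 33) <-- DUPLICATE
  Row 4: Part S ($297.65, qty 60)
  Row 5: Widget B ($126.57, qty 4)
  Row 6: Part S ($112.08, qty 41) <-- DUPLICATE
  Row 7: Widget B ($281.05, qty 83)
  Row 8: Widget B ($126.57, qty 4) <-- DUPLICATE

Duplicates found: 3
Unique records: 5

3 duplicates, 5 unique


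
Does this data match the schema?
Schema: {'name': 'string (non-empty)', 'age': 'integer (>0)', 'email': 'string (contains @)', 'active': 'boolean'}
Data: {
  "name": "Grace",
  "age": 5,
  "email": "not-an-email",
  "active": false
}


Validating each field against schema:
  name: OK (non-empty string)
  age: OK (positive integer)
  email: FAIL ("not-an-email" does not contain @)
  active: OK (boolean)

Result: INVALID (1 error: email)

INVALID (1 error: email)


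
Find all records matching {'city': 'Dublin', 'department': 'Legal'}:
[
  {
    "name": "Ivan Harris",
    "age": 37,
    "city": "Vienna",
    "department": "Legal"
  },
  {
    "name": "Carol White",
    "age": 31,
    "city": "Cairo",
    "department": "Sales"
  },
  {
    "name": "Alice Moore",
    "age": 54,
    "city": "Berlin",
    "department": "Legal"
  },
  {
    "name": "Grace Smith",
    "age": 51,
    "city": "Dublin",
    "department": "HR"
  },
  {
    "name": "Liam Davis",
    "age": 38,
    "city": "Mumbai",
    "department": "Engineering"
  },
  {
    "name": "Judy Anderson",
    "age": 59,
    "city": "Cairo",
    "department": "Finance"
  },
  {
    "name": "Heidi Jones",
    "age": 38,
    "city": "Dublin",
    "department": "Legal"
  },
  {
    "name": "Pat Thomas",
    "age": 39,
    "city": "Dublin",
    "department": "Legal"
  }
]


Search criteria: {'city': 'Dublin', 'department': 'Legal'}

Checking 8 records:
  Ivan Harris: {city: Vienna, department: Legal}
  Carol White: {city: Cairo, department: Sales}
  Alice Moore: {city: Berlin, department: Legal}
  Grace Smith: {city: Dublin, department: HR}
  Liam Davis: {city: Mumbai, department: Engineering}
  Judy Anderson: {city: Cairo, department: Finance}
  Heidi Jones: {city: Dublin, department: Legal} <-- MATCH
  Pat Thomas: {city: Dublin, department: Legal} <-- MATCH

Matches: ["Heidi Jones", "Pat Thomas"]

["Heidi Jones", "Pat Thomas"]


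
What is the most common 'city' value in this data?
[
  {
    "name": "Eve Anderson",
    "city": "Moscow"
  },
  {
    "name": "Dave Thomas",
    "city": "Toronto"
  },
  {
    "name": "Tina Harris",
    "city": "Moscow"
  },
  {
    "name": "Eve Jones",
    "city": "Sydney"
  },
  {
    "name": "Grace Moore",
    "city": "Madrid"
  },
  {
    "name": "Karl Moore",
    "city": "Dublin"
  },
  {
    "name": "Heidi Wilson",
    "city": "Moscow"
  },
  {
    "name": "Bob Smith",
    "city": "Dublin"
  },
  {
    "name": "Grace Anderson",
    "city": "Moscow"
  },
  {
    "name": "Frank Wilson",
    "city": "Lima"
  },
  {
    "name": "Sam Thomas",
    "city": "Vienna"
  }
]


Counting 'city' values across 11 records:

  Moscow: 4 ####
  Dublin: 2 ##
  Toronto: 1 #
  Sydney: 1 #
  Madrid: 1 #
  Lima: 1 #
  Vienna: 1 #

Most common: Moscow (4 times)

Moscow (4 times)
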